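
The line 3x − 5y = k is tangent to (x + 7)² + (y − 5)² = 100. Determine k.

k = −46 ± 10√34

Tangency holds when the distance from the centre (−7, 5) to the line equals the radius 10:
|3·(−7) − 5·5 − k| / √34 = 10
|k − (−46)| = 10√34.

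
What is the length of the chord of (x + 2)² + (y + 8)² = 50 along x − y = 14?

6√2

From the line, y = x − 14. Substituting:
2x² − 8x − 10 = 0  ⟹  x² − 4x − 5 = 0
x = 5 or x = −1, giving (5, −9) and (−1, −15).
|(5, −9) − (−1, −15)| = √((6)² + (6)²) = 6√2.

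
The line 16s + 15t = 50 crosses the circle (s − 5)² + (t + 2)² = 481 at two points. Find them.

(−10, 14) and (20, −18)

Express t = (50 − 16s)/15 and substitute into the circle:
481s² − 4810s − 96200 = 0  ⟹  s² − 10s − 200 = 0
s = 20 or s = −10, giving (20, −18) and (−10, 14).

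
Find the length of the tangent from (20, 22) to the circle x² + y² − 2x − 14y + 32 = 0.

The centre is (1, 7) and r = 3√2. The square of the distance from P to the centre is 361 + 225 = 586.
By the tangent–radius right angle, tangent length = √(|PO|² − r²) = √568 = 2√142.

2√142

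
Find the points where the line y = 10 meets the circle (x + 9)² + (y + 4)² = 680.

(−31, 10) and (13, 10)

From the line, y = 10. Substituting:
x² + 18x − 403 = 0
x = 13 or x = −31, giving (13, 10) and (−31, 10).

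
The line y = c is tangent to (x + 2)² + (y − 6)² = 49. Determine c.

For a tangent, require d(centre, line) = r = 7.
|0·(−2) + 1·6 − c| / √1 = 7
|c − (6)| = 7, so c = 13 or c = −1.

c = −1 or c = 13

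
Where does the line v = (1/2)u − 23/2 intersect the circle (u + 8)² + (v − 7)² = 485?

From the line, v = (−23 + u)/2. Substituting:
5u² − 10u − 315 = 0  ⟹  u² − 2u − 63 = 0
u = 9 or u = −7, giving (9, −7) and (−7, −15).

(−7, −15) and (9, −7)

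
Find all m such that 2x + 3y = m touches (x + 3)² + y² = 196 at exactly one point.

m = −6 ± 14√13

For a tangent, require d(centre, line) = r = 14.
|2·(−3) + 3·0 − m| / √13 = 14
|m − (−6)| = 14√13.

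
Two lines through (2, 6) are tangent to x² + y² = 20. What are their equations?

Write the tangent as mx − y + (6 − m·(2)) = 0 and set its distance from the centre to 2√5:
[m·(−2) − (−6)]² = 20(m² + 1)
2m² + 3m − 2 = 0, so m = −2 or m = 1/2.
Through (2, 6) these give 2x + y = 10 and x − 2y = −10.

2x + y = 10 and x − 2y = −10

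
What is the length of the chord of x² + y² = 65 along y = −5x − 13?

Substitute y = −5x − 13:
26x² + 130x + 104 = 0  ⟹  x² + 5x + 4 = 0
x = −1 or x = −4, giving (−1, −8) and (−4, 7).
Chord length = distance between (−1, −8) and (−4, 7) = √234 = 3√26.

3√26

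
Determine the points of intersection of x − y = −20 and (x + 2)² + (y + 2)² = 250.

(−17, 3) and (−7, 13)

From the line, y = x + 20. Substituting:
2x² + 48x + 238 = 0  ⟹  x² + 24x + 119 = 0
x = −7 or x = −17, giving (−7, 13) and (−17, 3).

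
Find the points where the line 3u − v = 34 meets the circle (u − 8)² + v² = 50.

(9, −7) and (13, 5)

Substitute v = 3u − 34:
10u² − 220u + 1170 = 0  ⟹  u² − 22u + 117 = 0
u = 13 or u = 9, giving (13, 5) and (9, −7).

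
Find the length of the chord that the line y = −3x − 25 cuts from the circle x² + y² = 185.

Substitute y = −3x − 25:
10x² + 150x + 440 = 0  ⟹  x² + 15x + 44 = 0
x = −4 or x = −11, giving (−4, −13) and (−11, 8).
|(−4, −13) − (−11, 8)| = √((7)² + (−21)²) = 7√10.

7√10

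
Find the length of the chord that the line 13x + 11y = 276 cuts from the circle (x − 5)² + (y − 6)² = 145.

Centre (5, 6), r² = 145. Perpendicular distance d from centre to line = |−145| / √290 = 145/√290.
Half the chord is √(r² − d²) = √(145/2), so the full chord is √290.

√290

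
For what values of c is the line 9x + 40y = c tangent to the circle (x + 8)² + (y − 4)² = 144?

c = −404 or c = 580

The line touches the circle iff its distance from (−8, 4) is 12:
|9·(−8) + 40·4 − c| / √1681 = 12
|c − (88)| = 12·41, so c = 580 or c = −404.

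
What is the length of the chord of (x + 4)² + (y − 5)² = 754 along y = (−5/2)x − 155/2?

Centre (−4, 5), r² = 754. Perpendicular distance d from centre to line = |145| / √29 = 145/√29.
Half the chord is √(r² − d²) = √(29), so the full chord is 2√29.

2√29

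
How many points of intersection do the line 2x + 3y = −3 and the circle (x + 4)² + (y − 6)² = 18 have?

2

Substituting the line into the circle gives 13x² + 156x + 423 = 0.
Discriminant = (156)² − 4·13·(423) = 2340 > 0.
Two real roots: the line is a secant.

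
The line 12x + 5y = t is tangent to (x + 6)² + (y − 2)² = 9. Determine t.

t = −101 or t = −23

The line touches the circle iff its distance from (−6, 2) is 3:
|12·(−6) + 5·2 − t| / √169 = 3
|t − (−62)| = 3·13, so t = −23 or t = −101.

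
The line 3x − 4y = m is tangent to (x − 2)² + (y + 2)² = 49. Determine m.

m = −21 or m = 49

The line touches the circle iff its distance from (2, −2) is 7:
|3·2 − 4·(−2) − m| / √25 = 7
|m − (14)| = 7·5, so m = 49 or m = −21.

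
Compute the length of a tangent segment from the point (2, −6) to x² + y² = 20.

2√5

Centre (0, 0), r² = 20. |PO|² = (2)² + (−6)² = 40.
By the tangent–radius right angle, tangent length = √(|PO|² − r²) = √20 = 2√5.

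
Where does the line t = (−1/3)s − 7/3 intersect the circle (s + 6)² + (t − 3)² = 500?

Express t = (−7 − s)/3 and substitute into the circle:
10s² + 140s − 3920 = 0  ⟹  s² + 14s − 392 = 0
s = 14 or s = −28, giving (14, −7) and (−28, 7).

(−28, 7) and (14, −7)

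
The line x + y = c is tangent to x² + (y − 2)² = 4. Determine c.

For a tangent, require d(centre, line) = r = 2.
|1·0 + 1·2 − c| / √2 = 2
|c − (2)| = 2√2.

c = 2 ± 2√2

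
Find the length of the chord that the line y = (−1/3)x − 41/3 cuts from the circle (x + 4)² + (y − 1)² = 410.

10√10

Centre (−4, 1), r² = 410. Perpendicular distance d from centre to line = |40| / √10 = 40/√10.
Half the chord is √(r² − d²) = √(250), so the full chord is 10√10.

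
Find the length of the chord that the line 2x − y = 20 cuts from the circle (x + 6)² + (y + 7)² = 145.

4√5

Substitute y = 2x − 20:
5x² − 40x + 60 = 0  ⟹  x² − 8x + 12 = 0
x = 6 or x = 2, giving (6, −8) and (2, −16).
|(6, −8) − (2, −16)| = √((4)² + (8)²) = 4√5.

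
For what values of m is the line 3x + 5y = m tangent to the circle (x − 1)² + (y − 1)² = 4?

m = 8 ± 2√34

For a tangent, require d(centre, line) = r = 2.
|3·1 + 5·1 − m| / √34 = 2
|m − (8)| = 2√34.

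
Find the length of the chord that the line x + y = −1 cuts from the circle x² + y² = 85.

Centre (0, 0), r² = 85. Perpendicular distance d from centre to line = |1| / √2 = 1/√2.
Half the chord is √(r² − d²) = √(169/2), so the full chord is 13√2.

13√2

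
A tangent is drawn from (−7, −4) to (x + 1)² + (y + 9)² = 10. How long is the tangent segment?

√51

The centre is (−1, −9) and r = √10. The square of the distance from P to the centre is 36 + 25 = 61.
Power of the point: PT² = |PO|² − r² = 51, so PT = √51.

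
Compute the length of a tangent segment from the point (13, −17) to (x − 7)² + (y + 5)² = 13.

The centre is (7, −5) and r = √13. The square of the distance from P to the centre is 36 + 144 = 180.
Power of the point: PT² = |PO|² − r² = 167, so PT = √167.

√167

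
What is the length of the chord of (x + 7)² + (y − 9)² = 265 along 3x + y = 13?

9√10

Substitute y = −3x + 13:
10x² − 10x − 200 = 0  ⟹  x² − x − 20 = 0
x = 5 or x = −4, giving (5, −2) and (−4, 25).
|(5, −2) − (−4, 25)| = √((9)² + (−27)²) = 9√10.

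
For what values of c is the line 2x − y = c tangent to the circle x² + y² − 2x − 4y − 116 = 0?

Tangency holds when the distance from the centre (1, 2) to the line equals the radius 11:
|2·1 − 1·2 − c| / √5 = 11
|c| = 11√5.

c = ±11√5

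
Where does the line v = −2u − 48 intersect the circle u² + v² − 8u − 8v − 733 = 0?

Express v = −2u − 48 and substitute into the circle:
5u² + 200u + 1955 = 0  ⟹  u² + 40u + 391 = 0
u = −17 or u = −23, giving (−17, −14) and (−23, −2).

(−23, −2) and (−17, −14)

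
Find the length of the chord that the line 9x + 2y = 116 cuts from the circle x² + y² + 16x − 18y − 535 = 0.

Substitute y = (116 − 9x)/2:
85x² − 1700x + 7140 = 0  ⟹  x² − 20x + 84 = 0
x = 14 or x = 6, giving (14, −5) and (6, 31).
|(14, −5) − (6, 31)| = √((8)² + (−36)²) = 4√85.

4√85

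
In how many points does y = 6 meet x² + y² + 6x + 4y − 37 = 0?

d² = (0·(−3) + 1·(−2) − (6))² = 64; r² = 50.
Since d² > r², the line lies outside the circle.

0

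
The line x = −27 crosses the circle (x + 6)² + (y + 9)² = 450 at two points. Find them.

(−27, −12) and (−27, −6)

The line gives x = −27. Substituting into the circle:
y² + 18y + 72 = 0
y = −6 or y = −12, giving (−27, −6) and (−27, −12).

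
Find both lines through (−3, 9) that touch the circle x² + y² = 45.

Let a tangent through (−3, 9) have slope m. Its distance from (0, 0) must equal 3√5:
[m·(3) − (−9)]² = 45(m² + 1)
2m² − 3m − 2 = 0, so m = 2 or m = −1/2.
Through (−3, 9) these give 2x − y = −15 and x + 2y = 15.

2x − y = −15 and x + 2y = 15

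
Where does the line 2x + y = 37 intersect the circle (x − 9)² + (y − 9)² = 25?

Express y = −2x + 37 and substitute into the circle:
5x² − 130x + 840 = 0  ⟹  x² − 26x + 168 = 0
x = 14 or x = 12, giving (14, 9) and (12, 13).

(12, 13) and (14, 9)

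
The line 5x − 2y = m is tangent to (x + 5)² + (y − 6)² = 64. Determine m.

Tangency holds when the distance from the centre (−5, 6) to the line equals the radius 8:
|5·(−5) − 2·6 − m| / √29 = 8
|m − (−37)| = 8√29.

m = −37 ± 8√29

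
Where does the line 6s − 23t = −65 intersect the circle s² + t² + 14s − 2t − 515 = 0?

(−30, −5) and (16, 7)

Express t = (65 + 6s)/23 and substitute into the circle:
565s² + 7910s − 271200 = 0  ⟹  s² + 14s − 480 = 0
s = 16 or s = −30, giving (16, 7) and (−30, −5).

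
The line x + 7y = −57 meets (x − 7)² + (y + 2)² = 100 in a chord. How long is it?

The distance from (7, −2) to the line is 50/√50, and r² = 100.
Chord = 2√(r² − d²) = 2·√(50) = 10√2.

10√2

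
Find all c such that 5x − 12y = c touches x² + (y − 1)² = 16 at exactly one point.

For a tangent, require d(centre, line) = r = 4.
|5·0 − 12·1 − c| / √169 = 4
|c − (−12)| = 4·13, so c = 40 or c = −64.

c = −64 or c = 40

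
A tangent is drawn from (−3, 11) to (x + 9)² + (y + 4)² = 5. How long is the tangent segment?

16

With centre O = (−9, −4), |OP|² = 261 and r² = 5.
Power of the point: PT² = |PO|² − r² = 256, so PT = 16.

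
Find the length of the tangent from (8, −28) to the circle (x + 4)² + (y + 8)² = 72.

2√118

With centre O = (−4, −8), |OP|² = 544 and r² = 72.
The tangent meets the radius at right angles, so tangent² = |PO|² − r² = 544 − 72 = 472.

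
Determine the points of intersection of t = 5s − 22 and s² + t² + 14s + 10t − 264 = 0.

Express t = 5s − 22 and substitute into the circle:
26s² − 156s = 0  ⟹  s² − 6s = 0
s = 6 or s = 0, giving (6, 8) and (0, −22).

(0, −22) and (6, 8)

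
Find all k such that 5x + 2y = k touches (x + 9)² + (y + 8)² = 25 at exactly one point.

Tangency holds when the distance from the centre (−9, −8) to the line equals the radius 5:
|5·(−9) + 2·(−8) − k| / √29 = 5
|k − (−61)| = 5√29.

k = −61 ± 5√29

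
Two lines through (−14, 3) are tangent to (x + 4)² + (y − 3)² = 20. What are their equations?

Write the tangent as mx − y + (3 − m·(−14)) = 0 and set its distance from the centre to 2√5:
[m·(10) − (0)]² = 20(m² + 1)
4m² − 1 = 0, so m = 1/2 or m = −1/2.
Through (−14, 3) these give x − 2y = −20 and x + 2y = −8.

x − 2y = −20 and x + 2y = −8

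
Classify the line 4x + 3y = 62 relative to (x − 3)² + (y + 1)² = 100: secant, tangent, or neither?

Substituting the line into the circle gives 25x² − 574x + 3406 = 0.
Δ = 329476 − 340600 = −11124.
No real roots: the line does not meet the circle.

neither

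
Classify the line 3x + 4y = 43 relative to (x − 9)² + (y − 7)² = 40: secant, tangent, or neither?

secant

Centre (9, 7), r² = 40. Distance² from centre to line = (12)²/25 = 144/25.
Since d² < r², the line cuts the circle twice.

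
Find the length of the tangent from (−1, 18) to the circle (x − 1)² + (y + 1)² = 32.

With centre O = (1, −1), |OP|² = 365 and r² = 32.
Power of the point: PT² = |PO|² − r² = 333, so PT = 3√37.

3√37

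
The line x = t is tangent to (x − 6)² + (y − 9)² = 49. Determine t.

The line touches the circle iff its distance from (6, 9) is 7:
|1·6 + 0·9 − t| / √1 = 7
|t − (6)| = 7, so t = 13 or t = −1.

t = −1 or t = 13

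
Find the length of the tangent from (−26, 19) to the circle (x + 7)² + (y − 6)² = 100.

The centre is (−7, 6) and r = 10. The square of the distance from P to the centre is 361 + 169 = 530.
Power of the point: PT² = |PO|² − r² = 430, so PT = √430.

√430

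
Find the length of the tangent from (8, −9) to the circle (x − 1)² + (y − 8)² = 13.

5√13

The centre is (1, 8) and r = √13. The square of the distance from P to the centre is 49 + 289 = 338.
The tangent meets the radius at right angles, so tangent² = |PO|² − r² = 338 − 13 = 325.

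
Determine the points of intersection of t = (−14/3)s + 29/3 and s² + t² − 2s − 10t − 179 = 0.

Express t = (29 − 14s)/3 and substitute into the circle:
205s² − 410s − 1640 = 0  ⟹  s² − 2s − 8 = 0
s = 4 or s = −2, giving (4, −9) and (−2, 19).

(−2, 19) and (4, −9)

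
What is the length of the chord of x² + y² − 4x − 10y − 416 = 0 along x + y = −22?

7√2

Centre (2, 5), r² = 445. Perpendicular distance d from centre to line = |29| / √2 = 29/√2.
Half the chord is √(r² − d²) = √(49/2), so the full chord is 7√2.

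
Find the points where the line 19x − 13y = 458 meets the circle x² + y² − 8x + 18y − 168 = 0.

Substitute y = (−458 + 19x)/13:
530x² − 14310x + 74200 = 0  ⟹  x² − 27x + 140 = 0
x = 20 or x = 7, giving (20, −6) and (7, −25).

(7, −25) and (20, −6)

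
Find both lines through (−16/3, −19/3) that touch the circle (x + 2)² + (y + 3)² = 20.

Write the tangent as mx − y + (−19/3 − m·(−16/3)) = 0 and set its distance from the centre to 2√5:
[m·(10/3) − (10/3)]² = 20(m² + 1)
2m² + 5m + 2 = 0, so m = −2 or m = −1/2.
With m = −2: 2x + y = −17. With m = −1/2: x + 2y = −18.

2x + y = −17 and x + 2y = −18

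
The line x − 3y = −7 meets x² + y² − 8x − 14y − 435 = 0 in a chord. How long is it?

14√10

Substitute y = (7 + x)/3:
10x² − 100x − 4160 = 0  ⟹  x² − 10x − 416 = 0
x = 26 or x = −16, giving (26, 11) and (−16, −3).
|(26, 11) − (−16, −3)| = √((42)² + (14)²) = 14√10.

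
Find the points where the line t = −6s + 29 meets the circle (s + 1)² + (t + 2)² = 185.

(3, 11) and (7, −13)

From the line, t = −6s + 29. Substituting:
37s² − 370s + 777 = 0  ⟹  s² − 10s + 21 = 0
s = 7 or s = 3, giving (7, −13) and (3, 11).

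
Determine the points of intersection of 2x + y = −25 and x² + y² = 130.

(−11, −3) and (−9, −7)

Express y = −2x − 25 and substitute into the circle:
5x² + 100x + 495 = 0  ⟹  x² + 20x + 99 = 0
x = −9 or x = −11, giving (−9, −7) and (−11, −3).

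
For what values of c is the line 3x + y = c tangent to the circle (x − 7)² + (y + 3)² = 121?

c = 18 ± 11√10

Tangency holds when the distance from the centre (7, −3) to the line equals the radius 11:
|3·7 + 1·(−3) − c| / √10 = 11
|c − (18)| = 11√10.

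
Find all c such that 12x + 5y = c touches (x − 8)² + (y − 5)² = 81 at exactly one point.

The line touches the circle iff its distance from (8, 5) is 9:
|12·8 + 5·5 − c| / √169 = 9
|c − (121)| = 9·13, so c = 238 or c = 4.

c = 4 or c = 238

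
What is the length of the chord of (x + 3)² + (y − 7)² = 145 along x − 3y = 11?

3√10

Express y = (−11 + x)/3 and substitute into the circle:
10x² − 10x − 200 = 0  ⟹  x² − x − 20 = 0
x = 5 or x = −4, giving (5, −2) and (−4, −5).
Chord length = distance between (5, −2) and (−4, −5) = √90 = 3√10.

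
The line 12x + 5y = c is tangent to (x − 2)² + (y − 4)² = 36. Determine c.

The line touches the circle iff its distance from (2, 4) is 6:
|12·2 + 5·4 − c| / √169 = 6
|c − (44)| = 6·13, so c = 122 or c = −34.

c = −34 or c = 122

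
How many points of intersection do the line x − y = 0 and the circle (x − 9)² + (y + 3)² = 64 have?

0

Substituting the line into the circle gives 2x² − 12x + 26 = 0.
Discriminant = (−12)² − 4·2·(26) = −64 < 0.
No real roots: the line does not meet the circle.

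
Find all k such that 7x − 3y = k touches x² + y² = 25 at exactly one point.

k = ±5√58

Tangency holds when the distance from the centre (0, 0) to the line equals the radius 5:
|7·0 − 3·0 − k| / √58 = 5
|k| = 5√58.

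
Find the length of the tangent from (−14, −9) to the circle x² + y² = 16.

Centre (0, 0), r² = 16. |PO|² = (−14)² + (−9)² = 277.
The tangent meets the radius at right angles, so tangent² = |PO|² − r² = 277 − 16 = 261.

3√29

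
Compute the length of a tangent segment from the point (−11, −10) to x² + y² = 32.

Centre (0, 0), r² = 32. |PO|² = (−11)² + (−10)² = 221.
By the tangent–radius right angle, tangent length = √(|PO|² − r²) = √189 = 3√21.

3√21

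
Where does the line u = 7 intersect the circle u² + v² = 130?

The line gives u = 7. Substituting into the circle:
v² − 81 = 0
v = 9 or v = −9, giving (7, 9) and (7, −9).

(7, −9) and (7, 9)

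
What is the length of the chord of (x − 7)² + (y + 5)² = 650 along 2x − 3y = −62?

2√13

Centre (7, −5), r² = 650. Perpendicular distance d from centre to line = |91| / √13 = 91/√13.
Chord = 2√(r² − d²) = 2·√(13) = 2√13.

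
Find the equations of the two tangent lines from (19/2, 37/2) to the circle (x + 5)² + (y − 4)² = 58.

Let a tangent through (19/2, 37/2) have slope m. Its distance from (−5, 4) must equal √58:
(−29/2m − (−29/2))² = 58(m² + 1)
21m² − 58m + 21 = 0, so m = 7/3 or m = 3/7.
With m = 7/3: 7x − 3y = 11. With m = 3/7: 3x − 7y = −101.

7x − 3y = 11 and 3x − 7y = −101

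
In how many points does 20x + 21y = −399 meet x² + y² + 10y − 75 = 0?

0

d² = (20·0 + 21·(−5) − (−399))²/841 = 86436/841; r² = 100.
Since d² > r², the line lies outside the circle.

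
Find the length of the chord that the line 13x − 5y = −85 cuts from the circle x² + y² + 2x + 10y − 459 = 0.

3√194

The distance from (−1, −5) to the line is 97/√194, and r² = 485.
Half the chord is √(r² − d²) = √(873/2), so the full chord is 3√194.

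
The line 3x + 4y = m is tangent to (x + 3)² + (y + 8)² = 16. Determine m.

The line touches the circle iff its distance from (−3, −8) is 4:
|3·(−3) + 4·(−8) − m| / √25 = 4
|m − (−41)| = 4·5, so m = −21 or m = −61.

m = −61 or m = −21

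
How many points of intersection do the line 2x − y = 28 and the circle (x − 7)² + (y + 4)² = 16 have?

0

Substituting the line into the circle gives 5x² − 110x + 609 = 0.
Discriminant = (−110)² − 4·5·(609) = −80 < 0.
No real roots: the line does not meet the circle.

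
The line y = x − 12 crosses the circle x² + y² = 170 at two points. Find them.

(−1, −13) and (13, 1)

From the line, y = x − 12. Substituting:
2x² − 24x − 26 = 0  ⟹  x² − 12x − 13 = 0
x = 13 or x = −1, giving (13, 1) and (−1, −13).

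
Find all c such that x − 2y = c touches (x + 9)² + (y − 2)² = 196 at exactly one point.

For a tangent, require d(centre, line) = r = 14.
|1·(−9) − 2·2 − c| / √5 = 14
|c − (−13)| = 14√5.

c = −13 ± 14√5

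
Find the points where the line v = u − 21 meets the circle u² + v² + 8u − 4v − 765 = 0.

(−5, −26) and (24, 3)

Substitute v = u − 21:
2u² − 38u − 240 = 0  ⟹  u² − 19u − 120 = 0
u = 24 or u = −5, giving (24, 3) and (−5, −26).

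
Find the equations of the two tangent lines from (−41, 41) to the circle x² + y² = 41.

A line y − (41) = m(x − (−41)) is tangent when its distance from (0, 0) is √41:
(41m − (−41))² = 41(m² + 1)
20m² + 41m + 20 = 0, so m = −5/4 or m = −4/5.
With m = −5/4: 5x + 4y = −41. With m = −4/5: 4x + 5y = 41.

5x + 4y = −41 and 4x + 5y = 41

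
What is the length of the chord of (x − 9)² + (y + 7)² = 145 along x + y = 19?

Substitute y = −x + 19:
2x² − 70x + 612 = 0  ⟹  x² − 35x + 306 = 0
x = 18 or x = 17, giving (18, 1) and (17, 2).
Chord length = distance between (18, 1) and (17, 2) = √2 = √2.

√2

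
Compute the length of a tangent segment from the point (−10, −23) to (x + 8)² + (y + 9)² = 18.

With centre O = (−8, −9), |OP|² = 200 and r² = 18.
Power of the point: PT² = |PO|² − r² = 182, so PT = √182.

√182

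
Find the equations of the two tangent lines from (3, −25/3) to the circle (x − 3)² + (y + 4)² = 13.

2x + 3y = −19 and 2x − 3y = 31

A line y − (−25/3) = m(x − (3)) is tangent when its distance from (3, −4) is √13:
(0m − (13/3))² = 13(m² + 1)
9m² − 4 = 0, so m = −2/3 or m = 2/3.
Through (3, −25/3) these give 2x + 3y = −19 and 2x − 3y = 31.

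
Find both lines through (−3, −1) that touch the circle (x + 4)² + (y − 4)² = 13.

3x − 2y = −7 and 2x + 3y = −9

Write the tangent as mx − y + (−1 − m·(−3)) = 0 and set its distance from the centre to √13:
[m·(−1) − (5)]² = 13(m² + 1)
6m² − 5m − 6 = 0, so m = 3/2 or m = −2/3.
Through (−3, −1) these give 3x − 2y = −7 and 2x + 3y = −9.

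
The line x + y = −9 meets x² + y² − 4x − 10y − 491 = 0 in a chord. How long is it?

28√2

Substitute y = −x − 9:
2x² + 24x − 320 = 0  ⟹  x² + 12x − 160 = 0
x = 8 or x = −20, giving (8, −17) and (−20, 11).
Chord length = distance between (8, −17) and (−20, 11) = √1568 = 28√2.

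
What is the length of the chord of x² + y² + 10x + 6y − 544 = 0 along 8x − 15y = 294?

34

Centre (−5, −3), r² = 578. Perpendicular distance d from centre to line = |−289| / √289 = 289/√289.
Chord = 2√(r² − d²) = 2·√(289) = 34.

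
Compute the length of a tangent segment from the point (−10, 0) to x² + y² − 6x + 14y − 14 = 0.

√146

With centre O = (3, −7), |OP|² = 218 and r² = 72.
The tangent meets the radius at right angles, so tangent² = |PO|² − r² = 218 − 72 = 146.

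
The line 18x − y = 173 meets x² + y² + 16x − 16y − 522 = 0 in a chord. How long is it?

Express y = 18x − 173 and substitute into the circle:
325x² − 6500x + 32175 = 0  ⟹  x² − 20x + 99 = 0
x = 11 or x = 9, giving (11, 25) and (9, −11).
|(11, 25) − (9, −11)| = √((2)² + (36)²) = 10√13.

10√13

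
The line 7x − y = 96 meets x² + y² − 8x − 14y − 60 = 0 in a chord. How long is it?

Express y = 7x − 96 and substitute into the circle:
50x² − 1450x + 10500 = 0  ⟹  x² − 29x + 210 = 0
x = 15 or x = 14, giving (15, 9) and (14, 2).
Chord length = distance between (15, 9) and (14, 2) = √50 = 5√2.

5√2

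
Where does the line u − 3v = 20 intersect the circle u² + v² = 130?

Substitute v = (−20 + u)/3:
10u² − 40u − 770 = 0  ⟹  u² − 4u − 77 = 0
u = 11 or u = −7, giving (11, −3) and (−7, −9).

(−7, −9) and (11, −3)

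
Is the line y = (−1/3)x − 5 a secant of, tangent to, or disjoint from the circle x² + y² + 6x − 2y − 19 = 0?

secant

Substituting the line into the circle gives 10x² + 90x + 144 = 0.
Discriminant = (90)² − 4·10·(144) = 2340 > 0.
Two real roots: the line is a secant.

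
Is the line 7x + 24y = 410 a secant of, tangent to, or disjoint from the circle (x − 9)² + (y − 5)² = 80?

disjoint

Substituting the line into the circle gives 625x² − 14428x + 84676 = 0.
Δ = 208167184 − 211690000 = −3522816.
No real roots: the line does not meet the circle.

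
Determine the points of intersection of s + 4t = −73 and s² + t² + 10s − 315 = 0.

From the line, t = (−73 − s)/4. Substituting:
17s² + 306s + 289 = 0  ⟹  s² + 18s + 17 = 0
s = −1 or s = −17, giving (−1, −18) and (−17, −14).

(−17, −14) and (−1, −18)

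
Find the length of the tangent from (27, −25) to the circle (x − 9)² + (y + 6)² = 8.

√677

The centre is (9, −6) and r = 2√2. The square of the distance from P to the centre is 324 + 361 = 685.
The tangent meets the radius at right angles, so tangent² = |PO|² − r² = 685 − 8 = 677.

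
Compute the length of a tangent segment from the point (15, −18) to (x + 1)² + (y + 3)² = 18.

√463

With centre O = (−1, −3), |OP|² = 481 and r² = 18.
The tangent meets the radius at right angles, so tangent² = |PO|² − r² = 481 − 18 = 463.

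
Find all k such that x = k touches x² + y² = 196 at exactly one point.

k = −14 or k = 14

The line touches the circle iff its distance from (0, 0) is 14:
|1·0 + 0·0 − k| / √1 = 14
|k| = 14, so k = 14 or k = −14.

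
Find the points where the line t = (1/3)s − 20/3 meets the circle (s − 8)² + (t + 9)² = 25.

Substitute t = (−20 + s)/3:
10s² − 130s + 400 = 0  ⟹  s² − 13s + 40 = 0
s = 8 or s = 5, giving (8, −4) and (5, −5).

(5, −5) and (8, −4)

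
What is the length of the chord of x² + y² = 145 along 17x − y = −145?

Express y = 17x + 145 and substitute into the circle:
290x² + 4930x + 20880 = 0  ⟹  x² + 17x + 72 = 0
x = −8 or x = −9, giving (−8, 9) and (−9, −8).
Chord length = distance between (−8, 9) and (−9, −8) = √290 = √290.

√290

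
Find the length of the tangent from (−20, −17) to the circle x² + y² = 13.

26

Centre (0, 0), r² = 13. |PO|² = (−20)² + (−17)² = 689.
Power of the point: PT² = |PO|² − r² = 676, so PT = 26.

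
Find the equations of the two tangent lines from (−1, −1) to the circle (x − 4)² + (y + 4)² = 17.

Let a tangent through (−1, −1) have slope m. Its distance from (4, −4) must equal √17:
(5m − (−3))² = 17(m² + 1)
4m² + 15m − 4 = 0, so m = 1/4 or m = −4.
With m = 1/4: x − 4y = 3. With m = −4: 4x + y = −5.

x − 4y = 3 and 4x + y = −5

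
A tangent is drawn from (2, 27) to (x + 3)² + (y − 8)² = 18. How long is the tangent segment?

Centre (−3, 8), r² = 18. |PO|² = (5)² + (19)² = 386.
The tangent meets the radius at right angles, so tangent² = |PO|² − r² = 386 − 18 = 368.

4√23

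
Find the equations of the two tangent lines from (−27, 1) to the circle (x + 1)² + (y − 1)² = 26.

x − 5y = −32 and x + 5y = −22

Write the tangent as mx − y + (1 − m·(−27)) = 0 and set its distance from the centre to √26:
(26m − (0))² = 26(m² + 1)
25m² − 1 = 0, so m = 1/5 or m = −1/5.
Through (−27, 1) these give x − 5y = −32 and x + 5y = −22.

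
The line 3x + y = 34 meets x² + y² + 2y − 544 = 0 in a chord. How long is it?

13√10

Centre (0, −1), r² = 545. Perpendicular distance d from centre to line = |−35| / √10 = 35/√10.
Chord = 2√(r² − d²) = 2·√(845/2) = 13√10.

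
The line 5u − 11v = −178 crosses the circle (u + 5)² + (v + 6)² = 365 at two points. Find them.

Substitute v = (178 + 5u)/11:
146u² + 3650u + 18396 = 0  ⟹  u² + 25u + 126 = 0
u = −7 or u = −18, giving (−7, 13) and (−18, 8).

(−18, 8) and (−7, 13)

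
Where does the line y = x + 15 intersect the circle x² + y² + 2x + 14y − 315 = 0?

Express y = x + 15 and substitute into the circle:
2x² + 46x + 120 = 0  ⟹  x² + 23x + 60 = 0
x = −3 or x = −20, giving (−3, 12) and (−20, −5).

(−20, −5) and (−3, 12)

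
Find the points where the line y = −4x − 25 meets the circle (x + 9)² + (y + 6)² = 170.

Substitute y = −4x − 25:
17x² + 170x + 272 = 0  ⟹  x² + 10x + 16 = 0
x = −2 or x = −8, giving (−2, −17) and (−8, 7).

(−8, 7) and (−2, −17)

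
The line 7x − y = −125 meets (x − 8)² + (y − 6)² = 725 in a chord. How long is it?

15√2

Centre (8, 6), r² = 725. Perpendicular distance d from centre to line = |175| / √50 = 175/√50.
Half the chord is √(r² − d²) = √(225/2), so the full chord is 15√2.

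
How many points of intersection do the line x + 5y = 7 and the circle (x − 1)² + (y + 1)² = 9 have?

Centre (1, −1), r² = 9. Distance² from centre to line = (−11)²/26 = 121/26.
Since d² < r², the line cuts the circle twice.

2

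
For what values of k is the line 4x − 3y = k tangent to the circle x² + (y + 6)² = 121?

k = −37 or k = 73

For a tangent, require d(centre, line) = r = 11.
|4·0 − 3·(−6) − k| / √25 = 11
|k − (18)| = 11·5, so k = 73 or k = −37.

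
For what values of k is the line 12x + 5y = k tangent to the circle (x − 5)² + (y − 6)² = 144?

k = −66 or k = 246

The line touches the circle iff its distance from (5, 6) is 12:
|12·5 + 5·6 − k| / √169 = 12
|k − (90)| = 12·13, so k = 246 or k = −66.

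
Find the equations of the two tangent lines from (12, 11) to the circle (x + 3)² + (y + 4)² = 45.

2x − y = 13 and x − 2y = −10

A line y − (11) = m(x − (12)) is tangent when its distance from (−3, −4) is 3√5:
(−15m − (−15))² = 45(m² + 1)
2m² − 5m + 2 = 0, so m = 2 or m = 1/2.
Through (12, 11) these give 2x − y = 13 and x − 2y = −10.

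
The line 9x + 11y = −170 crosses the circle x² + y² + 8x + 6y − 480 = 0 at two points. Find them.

(−25, 5) and (8, −22)

Express y = (−170 − 9x)/11 and substitute into the circle:
202x² + 3434x − 40400 = 0  ⟹  x² + 17x − 200 = 0
x = 8 or x = −25, giving (8, −22) and (−25, 5).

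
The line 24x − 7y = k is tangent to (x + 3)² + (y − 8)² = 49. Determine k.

Tangency holds when the distance from the centre (−3, 8) to the line equals the radius 7:
|24·(−3) − 7·8 − k| / √625 = 7
|k − (−128)| = 7·25, so k = 47 or k = −303.

k = −303 or k = 47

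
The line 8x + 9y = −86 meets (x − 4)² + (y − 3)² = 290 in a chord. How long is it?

The distance from (4, 3) to the line is 145/√145, and r² = 290.
Half the chord is √(r² − d²) = √(145), so the full chord is 2√145.

2√145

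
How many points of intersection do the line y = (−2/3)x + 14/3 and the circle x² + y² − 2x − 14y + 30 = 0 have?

Centre (1, 7), r² = 20. Distance² from centre to line = (9)²/13 = 81/13.
Since d² < r², the line cuts the circle twice.

2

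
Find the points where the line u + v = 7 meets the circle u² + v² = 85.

Substitute v = −u + 7:
2u² − 14u − 36 = 0  ⟹  u² − 7u − 18 = 0
u = 9 or u = −2, giving (9, −2) and (−2, 9).

(−2, 9) and (9, −2)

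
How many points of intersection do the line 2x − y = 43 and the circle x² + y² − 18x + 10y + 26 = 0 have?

Substituting the line into the circle gives 5x² − 170x + 1445 = 0.
Δ = 28900 − 28900 = 0.
A repeated root: the line is tangent.

1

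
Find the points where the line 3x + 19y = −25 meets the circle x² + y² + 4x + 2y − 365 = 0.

From the line, y = (−25 − 3x)/19. Substituting:
370x² + 1480x − 132090 = 0  ⟹  x² + 4x − 357 = 0
x = 17 or x = −21, giving (17, −4) and (−21, 2).

(−21, 2) and (17, −4)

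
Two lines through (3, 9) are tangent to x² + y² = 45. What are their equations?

Let a tangent through (3, 9) have slope m. Its distance from (0, 0) must equal 3√5:
(−3m − (−9))² = 45(m² + 1)
2m² + 3m − 2 = 0, so m = 1/2 or m = −2.
Through (3, 9) these give x − 2y = −15 and 2x + y = 15.

x − 2y = −15 and 2x + y = 15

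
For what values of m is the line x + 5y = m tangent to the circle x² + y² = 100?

The line touches the circle iff its distance from (0, 0) is 10:
|1·0 + 5·0 − m| / √26 = 10
|m| = 10√26.

m = ±10√26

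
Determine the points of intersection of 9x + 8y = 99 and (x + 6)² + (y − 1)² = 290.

(−5, 18) and (11, 0)

Substitute y = (99 − 9x)/8:
145x² − 870x − 7975 = 0  ⟹  x² − 6x − 55 = 0
x = 11 or x = −5, giving (11, 0) and (−5, 18).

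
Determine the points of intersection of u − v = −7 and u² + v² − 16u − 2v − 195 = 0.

From the line, v = u + 7. Substituting:
2u² − 4u − 160 = 0  ⟹  u² − 2u − 80 = 0
u = 10 or u = −8, giving (10, 17) and (−8, −1).

(−8, −1) and (10, 17)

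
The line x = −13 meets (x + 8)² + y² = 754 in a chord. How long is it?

The line gives x = −13. Substituting into the circle:
y² − 729 = 0
y = 27 or y = −27, giving (−13, 27) and (−13, −27).
|(−13, 27) − (−13, −27)| = √((0)² + (54)²) = 54.

54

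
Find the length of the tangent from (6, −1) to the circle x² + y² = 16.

√21

The centre is (0, 0) and r = 4. The square of the distance from P to the centre is 36 + 1 = 37.
Power of the point: PT² = |PO|² − r² = 21, so PT = √21.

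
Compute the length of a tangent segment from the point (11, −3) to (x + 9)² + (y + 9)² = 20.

4√26

The centre is (−9, −9) and r = 2√5. The square of the distance from P to the centre is 400 + 36 = 436.
Power of the point: PT² = |PO|² − r² = 416, so PT = 4√26.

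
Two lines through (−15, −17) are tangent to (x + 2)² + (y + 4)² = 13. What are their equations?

2x − 3y = 21 and 3x − 2y = −11

Write the tangent as mx − y + (−17 − m·(−15)) = 0 and set its distance from the centre to √13:
[m·(13) − (13)]² = 13(m² + 1)
6m² − 13m + 6 = 0, so m = 2/3 or m = 3/2.
With m = 2/3: 2x − 3y = 21. With m = 3/2: 3x − 2y = −11.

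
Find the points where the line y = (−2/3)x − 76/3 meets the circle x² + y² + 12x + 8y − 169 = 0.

Substitute y = (−76 − 2x)/3:
13x² + 364x + 2431 = 0  ⟹  x² + 28x + 187 = 0
x = −11 or x = −17, giving (−11, −18) and (−17, −14).

(−17, −14) and (−11, −18)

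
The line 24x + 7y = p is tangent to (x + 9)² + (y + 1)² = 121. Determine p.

Tangency holds when the distance from the centre (−9, −1) to the line equals the radius 11:
|24·(−9) + 7·(−1) − p| / √625 = 11
|p − (−223)| = 11·25, so p = 52 or p = −498.

p = −498 or p = 52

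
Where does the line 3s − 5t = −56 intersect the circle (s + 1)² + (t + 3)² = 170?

From the line, t = (56 + 3s)/5. Substituting:
34s² + 476s + 816 = 0  ⟹  s² + 14s + 24 = 0
s = −2 or s = −12, giving (−2, 10) and (−12, 4).

(−12, 4) and (−2, 10)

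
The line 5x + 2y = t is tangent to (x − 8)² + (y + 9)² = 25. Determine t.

t = 22 ± 5√29

For a tangent, require d(centre, line) = r = 5.
|5·8 + 2·(−9) − t| / √29 = 5
|t − (22)| = 5√29.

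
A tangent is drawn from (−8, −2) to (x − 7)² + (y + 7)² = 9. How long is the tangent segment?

√241

The centre is (7, −7) and r = 3. The square of the distance from P to the centre is 225 + 25 = 250.
The tangent meets the radius at right angles, so tangent² = |PO|² − r² = 250 − 9 = 241.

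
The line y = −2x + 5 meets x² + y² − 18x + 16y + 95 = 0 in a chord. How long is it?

6√5

Express y = −2x + 5 and substitute into the circle:
5x² − 70x + 200 = 0  ⟹  x² − 14x + 40 = 0
x = 10 or x = 4, giving (10, −15) and (4, −3).
|(10, −15) − (4, −3)| = √((6)² + (−12)²) = 6√5.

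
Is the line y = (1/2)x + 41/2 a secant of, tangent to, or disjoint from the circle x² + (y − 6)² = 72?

disjoint

Substituting the line into the circle gives 5x² + 58x + 553 = 0.
Discriminant = (58)² − 4·5·(553) = −7696 < 0.
No real roots: the line does not meet the circle.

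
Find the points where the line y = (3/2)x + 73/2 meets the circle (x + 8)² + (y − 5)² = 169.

Substitute y = (73 + 3x)/2:
13x² + 442x + 3549 = 0  ⟹  x² + 34x + 273 = 0
x = −13 or x = −21, giving (−13, 17) and (−21, 5).

(−21, 5) and (−13, 17)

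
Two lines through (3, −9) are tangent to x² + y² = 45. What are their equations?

Write the tangent as mx − y + (−9 − m·(3)) = 0 and set its distance from the centre to 3√5:
(−3m − (9))² = 45(m² + 1)
2m² − 3m − 2 = 0, so m = −1/2 or m = 2.
With m = −1/2: x + 2y = −15. With m = 2: 2x − y = 15.

x + 2y = −15 and 2x − y = 15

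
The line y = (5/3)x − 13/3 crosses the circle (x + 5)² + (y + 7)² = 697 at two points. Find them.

Express y = (−13 + 5x)/3 and substitute into the circle:
34x² + 170x − 5984 = 0  ⟹  x² + 5x − 176 = 0
x = 11 or x = −16, giving (11, 14) and (−16, −31).

(−16, −31) and (11, 14)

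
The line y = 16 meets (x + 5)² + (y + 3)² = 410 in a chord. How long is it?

Substitute y = 16:
x² + 10x − 24 = 0
x = 2 or x = −12, giving (2, 16) and (−12, 16).
|(2, 16) − (−12, 16)| = √((14)² + (0)²) = 14.

14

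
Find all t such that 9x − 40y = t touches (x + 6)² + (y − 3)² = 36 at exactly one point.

For a tangent, require d(centre, line) = r = 6.
|9·(−6) − 40·3 − t| / √1681 = 6
|t − (−174)| = 6·41, so t = 72 or t = −420.

t = −420 or t = 72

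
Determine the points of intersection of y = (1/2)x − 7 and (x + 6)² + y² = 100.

(−6, −10) and (2, −6)

From the line, y = (−14 + x)/2. Substituting:
5x² + 20x − 60 = 0  ⟹  x² + 4x − 12 = 0
x = 2 or x = −6, giving (2, −6) and (−6, −10).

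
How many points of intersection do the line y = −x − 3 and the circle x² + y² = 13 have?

Substituting the line into the circle gives 2x² + 6x − 4 = 0.
Δ = 36 − (−32) = 68.
Two real roots: the line is a secant.

2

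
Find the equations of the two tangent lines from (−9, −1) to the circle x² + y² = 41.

A line y − (−1) = m(x − (−9)) is tangent when its distance from (0, 0) is √41:
(9m − (1))² = 41(m² + 1)
20m² − 9m − 20 = 0, so m = −4/5 or m = 5/4.
Through (−9, −1) these give 4x + 5y = −41 and 5x − 4y = −41.

4x + 5y = −41 and 5x − 4y = −41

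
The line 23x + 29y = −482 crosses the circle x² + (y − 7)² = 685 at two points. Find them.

(−26, 4) and (3, −19)

Express y = (−482 − 23x)/29 and substitute into the circle:
1370x² + 31510x − 106860 = 0  ⟹  x² + 23x − 78 = 0
x = 3 or x = −26, giving (3, −19) and (−26, 4).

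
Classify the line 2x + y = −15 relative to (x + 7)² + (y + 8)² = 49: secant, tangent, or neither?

secant

Substituting the line into the circle gives 5x² + 42x + 49 = 0.
Discriminant = (42)² − 4·5·(49) = 784 > 0.
Two real roots: the line is a secant.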